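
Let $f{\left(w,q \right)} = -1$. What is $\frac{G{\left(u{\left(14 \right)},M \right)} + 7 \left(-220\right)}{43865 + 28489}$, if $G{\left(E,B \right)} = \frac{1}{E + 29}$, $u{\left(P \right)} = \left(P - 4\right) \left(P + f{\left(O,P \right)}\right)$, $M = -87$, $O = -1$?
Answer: $- \frac{244859}{11504286} \approx -0.021284$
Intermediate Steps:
$u{\left(P \right)} = \left(-1 + P\right) \left(-4 + P\right)$ ($u{\left(P \right)} = \left(P - 4\right) \left(P - 1\right) = \left(-4 + P\right) \left(-1 + P\right) = \left(-1 + P\right) \left(-4 + P\right)$)
$G{\left(E,B \right)} = \frac{1}{29 + E}$
$\frac{G{\left(u{\left(14 \right)},M \right)} + 7 \left(-220\right)}{43865 + 28489} = \frac{\frac{1}{29 + \left(4 + 14^{2} - 70\right)} + 7 \left(-220\right)}{43865 + 28489} = \frac{\frac{1}{29 + \left(4 + 196 - 70\right)} - 1540}{72354} = \left(\frac{1}{29 + 130} - 1540\right) \frac{1}{72354} = \left(\frac{1}{159} - 1540\right) \frac{1}{72354} = \left(- \frac{244859}{159}\right) \frac{1}{72354} = - \frac{244859}{11504286}$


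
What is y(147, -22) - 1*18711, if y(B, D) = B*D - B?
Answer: -22092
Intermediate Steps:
y(B, D) = -B + B*D
y(147, -22) - 1*18711 = 147*(-1 - 22) - 1*18711 = 147*(-23) - 18711 = -3381 - 18711 = -22092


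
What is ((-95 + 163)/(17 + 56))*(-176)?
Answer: -11968/73 ≈ -163.95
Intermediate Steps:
((-95 + 163)/(17 + 56))*(-176) = (68/73)*(-176) = -11968/73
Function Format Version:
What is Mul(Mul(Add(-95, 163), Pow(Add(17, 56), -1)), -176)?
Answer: Rational(-11968, 73) ≈ -163.95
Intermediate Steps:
Mul(Mul(Add(-95, 163), Pow(Add(17, 56), -1)), -176) = Mul(Mul(68, Pow(73, -1)), -176) = Mul(Mul(68, Rational(1, 73)), -176) = Mul(Rational(68, 73), -176) = Rational(-11968, 73)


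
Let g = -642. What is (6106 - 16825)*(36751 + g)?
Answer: -387052371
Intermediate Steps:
(6106 - 16825)*(36751 + g) = (6106 - 16825)*(36751 - 642) = -10719*36109 = -387052371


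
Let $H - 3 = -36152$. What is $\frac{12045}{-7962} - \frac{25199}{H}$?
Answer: $- \frac{78260089}{95939446} \approx -0.81572$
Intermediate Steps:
$H = -36149$ ($H = 3 - 36152 = -36149$)
$\frac{12045}{-7962} - \frac{25199}{H} = \frac{12045}{-7962} - \frac{25199}{-36149} = 12045 \left(- \frac{1}{7962}\right) - - \frac{25199}{36149} = - \frac{4015}{2654} + \frac{25199}{36149} = - \frac{78260089}{95939446}$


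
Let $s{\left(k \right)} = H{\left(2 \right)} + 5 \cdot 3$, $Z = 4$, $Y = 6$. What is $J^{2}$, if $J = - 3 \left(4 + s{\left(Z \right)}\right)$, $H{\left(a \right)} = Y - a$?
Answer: $4761$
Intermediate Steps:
$H{\left(a \right)} = 6 - a$
$s{\left(k \right)} = 19$ ($s{\left(k \right)} = \left(6 - 2\right) + 5 \cdot 3 = \left(6 - 2\right) + 15 = 4 + 15 = 19$)
$J = -69$ ($J = - 3 \left(4 + 19\right) = \left(-3\right) 23 = -69$)
$J^{2} = \left(-69\right)^{2} = 4761$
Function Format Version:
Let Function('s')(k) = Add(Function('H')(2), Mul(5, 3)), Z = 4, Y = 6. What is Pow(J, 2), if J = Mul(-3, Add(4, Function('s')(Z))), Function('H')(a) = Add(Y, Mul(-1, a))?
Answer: 4761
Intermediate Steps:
Function('H')(a) = Add(6, Mul(-1, a))
Function('s')(k) = 19 (Function('s')(k) = Add(Add(6, Mul(-1, 2)), Mul(5, 3)) = Add(Add(6, -2), 15) = Add(4, 15) = 19)
J = -69 (J = Mul(-3, Add(4, 19)) = Mul(-3, 23) = -69)
Pow(J, 2) = Pow(-69, 2) = 4761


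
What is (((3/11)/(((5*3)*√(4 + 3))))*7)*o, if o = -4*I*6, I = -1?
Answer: 24*√7/55 ≈ 1.1545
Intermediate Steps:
o = 24 (o = -4*(-1)*6 = 4*6 = 24)
(((3/11)/(((5*3)*√(4 + 3))))*7)*o = (((3/11)/(((5*3)*√(4 + 3))))*7)*24 = (((3*(1/11))/((15*√7)))*7)*24 = ((3*(√7/105)/11)*7)*24 = ((√7/385)*7)*24 = (√7/55)*24 = 24*√7/55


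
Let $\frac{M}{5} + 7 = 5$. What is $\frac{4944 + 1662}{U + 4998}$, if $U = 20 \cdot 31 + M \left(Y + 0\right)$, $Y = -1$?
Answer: $\frac{1101}{938} \approx 1.1738$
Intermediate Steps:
$M = -10$ ($M = -35 + 5 \cdot 5 = -35 + 25 = -10$)
$U = 630$ ($U = 20 \cdot 31 - 10 \left(-1 + 0\right) = 620 - -10 = 620 + 10 = 630$)
$\frac{4944 + 1662}{U + 4998} = \frac{4944 + 1662}{630 + 4998} = \frac{6606}{5628} = 6606 \cdot \frac{1}{5628} = \frac{1101}{938}$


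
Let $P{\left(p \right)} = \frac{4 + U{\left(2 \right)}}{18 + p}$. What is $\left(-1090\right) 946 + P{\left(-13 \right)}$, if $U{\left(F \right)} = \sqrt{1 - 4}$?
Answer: $- \frac{5155696}{5} + \frac{i \sqrt{3}}{5} \approx -1.0311 \cdot 10^{6} + 0.34641 i$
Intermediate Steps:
$U{\left(F \right)} = i \sqrt{3}$ ($U{\left(F \right)} = \sqrt{-3} = i \sqrt{3}$)
$P{\left(p \right)} = \frac{4 + i \sqrt{3}}{18 + p}$
$\left(-1090\right) 946 + P{\left(-13 \right)} = \left(-1090\right) 946 + \frac{4 + i \sqrt{3}}{18 - 13} = -1031140 + \frac{4 + i \sqrt{3}}{5} = -1031140 + \left(\frac{4}{5} + \frac{i \sqrt{3}}{5}\right) = - \frac{5155696}{5} + \frac{i \sqrt{3}}{5}$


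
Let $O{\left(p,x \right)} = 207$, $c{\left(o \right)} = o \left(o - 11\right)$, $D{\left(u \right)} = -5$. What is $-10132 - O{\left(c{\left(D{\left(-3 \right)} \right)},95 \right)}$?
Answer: $-10339$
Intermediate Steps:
$c{\left(o \right)} = o \left(-11 + o\right)$
$-10132 - O{\left(c{\left(D{\left(-3 \right)} \right)},95 \right)} = -10132 - 207 = -10339$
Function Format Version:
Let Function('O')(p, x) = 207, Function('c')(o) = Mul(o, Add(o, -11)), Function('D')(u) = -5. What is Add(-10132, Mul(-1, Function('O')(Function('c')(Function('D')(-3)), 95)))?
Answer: -10339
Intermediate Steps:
Function('c')(o) = Mul(o, Add(-11, o))
Add(-10132, Mul(-1, Function('O')(Function('c')(Function('D')(-3)), 95))) = Add(-10132, Mul(-1, 207)) = Add(-10132, -207) = -10339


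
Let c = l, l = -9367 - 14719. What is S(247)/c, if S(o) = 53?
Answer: -53/24086 ≈ -0.0022004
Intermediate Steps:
l = -24086
c = -24086
S(247)/c = 53/(-24086) = 53*(-1/24086) = -53/24086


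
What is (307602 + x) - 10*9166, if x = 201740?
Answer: 417682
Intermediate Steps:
(307602 + x) - 10*9166 = (307602 + 201740) - 10*9166 = 509342 - 91660 = 417682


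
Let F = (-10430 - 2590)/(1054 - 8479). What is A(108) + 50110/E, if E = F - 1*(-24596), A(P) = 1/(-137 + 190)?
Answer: 663405869/322661032 ≈ 2.0560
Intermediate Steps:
A(P) = 1/53
F = 868/495 (F = -13020/(-7425) = -13020*(-1/7425) = 868/495 ≈ 1.7535)
E = 12175888/495 (E = 868/495 - 1*(-24596) = 868/495 + 24596 = 12175888/495 ≈ 24598.)
A(108) + 50110/E = 1/53 + 50110/(12175888/495) = 1/53 + 50110*(495/12175888) = 1/53 + 12402225/6087944 = 663405869/322661032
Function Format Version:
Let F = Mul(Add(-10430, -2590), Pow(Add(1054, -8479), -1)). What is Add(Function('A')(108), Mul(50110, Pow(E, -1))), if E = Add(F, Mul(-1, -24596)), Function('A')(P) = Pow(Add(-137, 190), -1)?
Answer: Rational(663405869, 322661032) ≈ 2.0560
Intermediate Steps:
Function('A')(P) = Rational(1, 53) (Function('A')(P) = Pow(53, -1) = Rational(1, 53))
F = Rational(868, 495) (F = Mul(-13020, Pow(-7425, -1)) = Mul(-13020, Rational(-1, 7425)) = Rational(868, 495) ≈ 1.7535)
E = Rational(12175888, 495) (E = Add(Rational(868, 495), Mul(-1, -24596)) = Add(Rational(868, 495), 24596) = Rational(12175888, 495) ≈ 24598.)
Add(Function('A')(108), Mul(50110, Pow(E, -1))) = Add(Rational(1, 53), Mul(50110, Pow(Rational(12175888, 495), -1))) = Add(Rational(1, 53), Mul(50110, Rational(495, 12175888))) = Add(Rational(1, 53), Rational(12402225, 6087944)) = Rational(663405869, 322661032)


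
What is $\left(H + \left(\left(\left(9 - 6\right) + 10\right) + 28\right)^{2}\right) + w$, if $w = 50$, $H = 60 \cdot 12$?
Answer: $2451$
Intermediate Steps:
$H = 720$
$\left(H + \left(\left(\left(9 - 6\right) + 10\right) + 28\right)^{2}\right) + w = \left(720 + \left(\left(\left(9 - 6\right) + 10\right) + 28\right)^{2}\right) + 50 = \left(720 + \left(\left(3 + 10\right) + 28\right)^{2}\right) + 50 = \left(720 + \left(13 + 28\right)^{2}\right) + 50 = \left(720 + 41^{2}\right) + 50 = \left(720 + 1681\right) + 50 = 2401 + 50 = 2451$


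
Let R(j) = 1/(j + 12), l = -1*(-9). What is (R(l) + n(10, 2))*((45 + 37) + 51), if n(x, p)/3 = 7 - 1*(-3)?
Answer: 11989/3 ≈ 3996.3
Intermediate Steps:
n(x, p) = 30 (n(x, p) = 3*(7 - 1*(-3)) = 3*(7 + 3) = 3*10 = 30)
l = 9
R(j) = 1/(12 + j)
(R(l) + n(10, 2))*((45 + 37) + 51) = (1/(12 + 9) + 30)*((45 + 37) + 51) = (1/21 + 30)*(82 + 51) = (1/21 + 30)*133 = (631/21)*133 = 11989/3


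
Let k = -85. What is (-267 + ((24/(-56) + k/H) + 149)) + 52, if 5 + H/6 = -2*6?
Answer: -2755/42 ≈ -65.595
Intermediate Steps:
H = -102 (H = -30 + 6*(-2*6) = -30 + 6*(-12) = -30 - 72 = -102)
(-267 + ((24/(-56) + k/H) + 149)) + 52 = (-267 + ((24/(-56) - 85/(-102)) + 149)) + 52 = (-267 + ((24*(-1/56) - 85*(-1/102)) + 149)) + 52 = (-267 + ((-3/7 + ⅚) + 149)) + 52 = (-267 + (17/42 + 149)) + 52 = (-267 + 6275/42) + 52 = -4939/42 + 52 = -2755/42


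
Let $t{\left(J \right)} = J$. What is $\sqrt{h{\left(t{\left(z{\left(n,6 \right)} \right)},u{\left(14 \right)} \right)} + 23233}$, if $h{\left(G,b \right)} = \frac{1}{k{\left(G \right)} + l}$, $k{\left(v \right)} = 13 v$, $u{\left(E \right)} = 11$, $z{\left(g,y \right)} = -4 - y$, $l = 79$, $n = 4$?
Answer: $\frac{\sqrt{60428982}}{51} \approx 152.42$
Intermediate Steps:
$h{\left(G,b \right)} = \frac{1}{79 + 13 G}$ ($h{\left(G,b \right)} = \frac{1}{13 G + 79} = \frac{1}{79 + 13 G}$)
$\sqrt{h{\left(t{\left(z{\left(n,6 \right)} \right)},u{\left(14 \right)} \right)} + 23233} = \sqrt{\frac{1}{79 + 13 \left(-4 - 6\right)} + 23233} = \sqrt{\frac{1}{79 + 13 \left(-10\right)} + 23233} = \sqrt{\frac{1}{79 - 130} + 23233} = \sqrt{\frac{1}{-51} + 23233} = \sqrt{- \frac{1}{51} + 23233} = \sqrt{\frac{1184882}{51}} = \frac{\sqrt{60428982}}{51}$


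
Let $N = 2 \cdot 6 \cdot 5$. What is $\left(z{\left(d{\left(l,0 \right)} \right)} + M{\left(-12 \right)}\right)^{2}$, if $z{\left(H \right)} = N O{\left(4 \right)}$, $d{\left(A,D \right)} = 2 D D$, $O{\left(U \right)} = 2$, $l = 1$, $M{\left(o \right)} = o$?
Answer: $11664$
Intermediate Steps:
$N = 60$ ($N = 12 \cdot 5 = 60$)
$d{\left(A,D \right)} = 2 D^{2}$
$z{\left(H \right)} = 120$ ($z{\left(H \right)} = 60 \cdot 2 = 120$)
$\left(z{\left(d{\left(l,0 \right)} \right)} + M{\left(-12 \right)}\right)^{2} = \left(120 - 12\right)^{2} = 108^{2} = 11664$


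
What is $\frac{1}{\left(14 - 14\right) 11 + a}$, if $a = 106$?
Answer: $\frac{1}{106} \approx 0.009434$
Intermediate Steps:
$\frac{1}{\left(14 - 14\right) 11 + a} = \frac{1}{\left(14 - 14\right) 11 + 106} = \frac{1}{0 \cdot 11 + 106} = \frac{1}{0 + 106} = \frac{1}{106}$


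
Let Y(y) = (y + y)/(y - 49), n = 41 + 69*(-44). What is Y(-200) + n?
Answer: -745355/249 ≈ -2993.4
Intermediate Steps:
n = -2995 (n = 41 - 3036 = -2995)
Y(y) = 2*y/(-49 + y) (Y(y) = (2*y)/(-49 + y) = 2*y/(-49 + y))
Y(-200) + n = 2*(-200)/(-49 - 200) - 2995 = 2*(-200)/(-249) - 2995 = 2*(-200)*(-1/249) - 2995 = 400/249 - 2995 = -745355/249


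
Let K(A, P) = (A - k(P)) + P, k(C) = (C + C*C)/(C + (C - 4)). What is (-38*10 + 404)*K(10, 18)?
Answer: 831/2 ≈ 415.50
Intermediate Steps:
k(C) = (C + C²)/(-4 + 2*C) (k(C) = (C + C²)/(C + (-4 + C)) = (C + C²)/(-4 + 2*C))
K(A, P) = A + P - P*(1 + P)/(2*(-2 + P)) (K(A, P) = (A - P*(1 + P)/(2*(-2 + P))) + P = A + P - P*(1 + P)/(2*(-2 + P)))
(-38*10 + 404)*K(10, 18) = (-38*10 + 404)*(((-2 + 18)*(10 + 18) - ½*18*(1 + 18))/(-2 + 18)) = (-380 + 404)*((16*28 - ½*18*19)/16) = 24*((448 - 171)/16) = 24*((1/16)*277) = 24*(277/16) = 831/2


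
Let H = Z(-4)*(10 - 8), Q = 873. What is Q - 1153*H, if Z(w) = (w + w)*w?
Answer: -72919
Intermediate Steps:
Z(w) = 2*w**2 (Z(w) = (2*w)*w = 2*w**2)
H = 64 (H = (2*(-4)**2)*(10 - 8) = (2*16)*2 = 32*2 = 64)
Q - 1153*H = 873 - 1153*64 = 873 - 73792 = -72919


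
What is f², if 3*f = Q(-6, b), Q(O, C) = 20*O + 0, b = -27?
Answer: 1600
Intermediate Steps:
Q(O, C) = 20*O
f = -40 (f = (20*(-6))/3 = (⅓)*(-120) = -40)
f² = (-40)² = 1600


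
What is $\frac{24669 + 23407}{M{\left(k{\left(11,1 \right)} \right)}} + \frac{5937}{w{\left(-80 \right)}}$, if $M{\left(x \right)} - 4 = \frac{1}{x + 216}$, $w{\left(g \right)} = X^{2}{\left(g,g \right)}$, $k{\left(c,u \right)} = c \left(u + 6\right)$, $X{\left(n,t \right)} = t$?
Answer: $\frac{5303475253}{441600} \approx 12010.0$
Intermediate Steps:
$k{\left(c,u \right)} = c \left(6 + u\right)$
$w{\left(g \right)} = g^{2}$
$M{\left(x \right)} = 4 + \frac{1}{216 + x}$ ($M{\left(x \right)} = 4 + \frac{1}{x + 216} = 4 + \frac{1}{216 + x}$)
$\frac{24669 + 23407}{M{\left(k{\left(11,1 \right)} \right)}} + \frac{5937}{w{\left(-80 \right)}} = \frac{24669 + 23407}{\frac{1}{216 + 11 \left(6 + 1\right)} \left(865 + 4 \cdot 11 \left(6 + 1\right)\right)} + \frac{5937}{\left(-80\right)^{2}} = \frac{48076}{\frac{1}{216 + 11 \cdot 7} \left(865 + 4 \cdot 11 \cdot 7\right)} + \frac{5937}{6400} = \frac{48076}{\frac{1}{216 + 77} \left(865 + 4 \cdot 77\right)} + 5937 \cdot \frac{1}{6400} = \frac{48076}{\frac{1}{293} \left(865 + 308\right)} + \frac{5937}{6400} = \frac{48076}{\frac{1}{293} \cdot 1173} + \frac{5937}{6400} = \frac{48076}{\frac{1173}{293}} + \frac{5937}{6400} = 48076 \cdot \frac{293}{1173} + \frac{5937}{6400} = \frac{828604}{69} + \frac{5937}{6400} = \frac{5303475253}{441600}$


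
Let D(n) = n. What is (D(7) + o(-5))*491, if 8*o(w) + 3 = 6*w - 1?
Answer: 5401/4 ≈ 1350.3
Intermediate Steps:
o(w) = -1/2 + 3*w/4 (o(w) = -3/8 + (6*w - 1)/8 = -3/8 + (-1 + 6*w)/8 = -3/8 + (-1/8 + 3*w/4) = -1/2 + 3*w/4)
(D(7) + o(-5))*491 = (7 + (-1/2 + (3/4)*(-5)))*491 = (7 + (-1/2 - 15/4))*491 = (7 - 17/4)*491 = (11/4)*491 = 5401/4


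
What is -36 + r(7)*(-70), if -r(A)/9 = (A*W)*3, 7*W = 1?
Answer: 1854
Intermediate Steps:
W = ⅐ (W = (⅐)*1 = ⅐ ≈ 0.14286)
r(A) = -27*A/7 (r(A) = -9*A*(⅐)*3 = -9*A/7*3 = -27*A/7)
-36 + r(7)*(-70) = -36 - 27/7*7*(-70) = -36 - 27*(-70) = -36 + 1890 = 1854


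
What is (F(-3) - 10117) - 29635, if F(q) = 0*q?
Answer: -39752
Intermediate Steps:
F(q) = 0
(F(-3) - 10117) - 29635 = (0 - 10117) - 29635 = -10117 - 29635 = -39752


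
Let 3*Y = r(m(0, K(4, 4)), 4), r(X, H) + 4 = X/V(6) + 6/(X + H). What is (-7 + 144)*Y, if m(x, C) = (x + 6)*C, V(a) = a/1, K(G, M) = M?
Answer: 137/14 ≈ 9.7857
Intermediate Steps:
V(a) = a (V(a) = a*1 = a)
m(x, C) = C*(6 + x) (m(x, C) = (6 + x)*C = C*(6 + x))
r(X, H) = -4 + 6/(H + X) + X/6 (r(X, H) = -4 + (X/6 + 6/(X + H)) = -4 + (X*(⅙) + 6/(H + X)) = -4 + (X/6 + 6/(H + X)) = -4 + (6/(H + X) + X/6) = -4 + 6/(H + X) + X/6)
Y = 1/14 (Y = ((36 + (4*(6 + 0))² - 24*4 - 96*(6 + 0) + 4*(4*(6 + 0)))/(6*(4 + 4*(6 + 0))))/3 = ((36 + (4*6)² - 96 - 96*6 + 4*(4*6))/(6*(4 + 4*6)))/3 = ((36 + 24² - 96 - 24*24 + 4*24)/(6*(4 + 24)))/3 = ((⅙)*(36 + 576 - 96 - 576 + 96)/28)/3 = ((⅙)*(1/28)*36)/3 = (⅓)*(3/14) = 1/14 ≈ 0.071429)
(-7 + 144)*Y = (-7 + 144)*(1/14) = 137*(1/14) = 137/14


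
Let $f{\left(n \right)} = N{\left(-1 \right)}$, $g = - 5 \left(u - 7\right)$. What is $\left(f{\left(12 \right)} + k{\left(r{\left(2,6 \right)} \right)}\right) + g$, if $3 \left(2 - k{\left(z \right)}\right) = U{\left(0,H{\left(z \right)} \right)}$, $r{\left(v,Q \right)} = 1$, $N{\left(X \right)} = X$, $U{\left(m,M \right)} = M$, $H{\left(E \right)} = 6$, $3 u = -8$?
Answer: $\frac{142}{3} \approx 47.333$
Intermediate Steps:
$u = - \frac{8}{3}$ ($u = \frac{1}{3} \left(-8\right) = - \frac{8}{3} \approx -2.6667$)
$g = \frac{145}{3}$ ($g = - 5 \left(- \frac{8}{3} - 7\right) = \left(-5\right) \left(- \frac{29}{3}\right) = \frac{145}{3} \approx 48.333$)
$f{\left(n \right)} = -1$
$k{\left(z \right)} = 0$ ($k{\left(z \right)} = 2 - 2 = 0$)
$\left(f{\left(12 \right)} + k{\left(r{\left(2,6 \right)} \right)}\right) + g = \left(-1 + 0\right) + \frac{145}{3} = -1 + \frac{145}{3} = \frac{142}{3}$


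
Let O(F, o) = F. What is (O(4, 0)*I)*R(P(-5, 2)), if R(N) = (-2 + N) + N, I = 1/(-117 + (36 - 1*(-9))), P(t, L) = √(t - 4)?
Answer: ⅑ - I/3 ≈ 0.11111 - 0.33333*I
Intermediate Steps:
P(t, L) = √(-4 + t)
I = -1/72 (I = 1/(-117 + (36 + 9)) = 1/(-117 + 45) = 1/(-72) = -1/72 ≈ -0.013889)
R(N) = -2 + 2*N
(O(4, 0)*I)*R(P(-5, 2)) = (4*(-1/72))*(-2 + 2*√(-4 - 5)) = -(-2 + 2*√(-9))/18 = -(-2 + 2*(3*I))/18 = -(-2 + 6*I)/18 = ⅑ - I/3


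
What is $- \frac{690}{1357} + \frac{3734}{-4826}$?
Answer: $- \frac{182543}{142367} \approx -1.2822$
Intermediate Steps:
$- \frac{690}{1357} + \frac{3734}{-4826} = \left(-690\right) \frac{1}{1357} + 3734 \left(- \frac{1}{4826}\right) = - \frac{30}{59} - \frac{1867}{2413} = - \frac{182543}{142367}$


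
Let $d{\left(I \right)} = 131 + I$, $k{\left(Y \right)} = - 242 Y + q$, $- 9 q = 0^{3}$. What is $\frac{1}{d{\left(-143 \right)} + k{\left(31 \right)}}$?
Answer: $- \frac{1}{7514} \approx -0.00013308$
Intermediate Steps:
$q = 0$ ($q = - \frac{0^{3}}{9} = \left(- \frac{1}{9}\right) 0 = 0$)
$k{\left(Y \right)} = - 242 Y$ ($k{\left(Y \right)} = - 242 Y + 0 = - 242 Y$)
$\frac{1}{d{\left(-143 \right)} + k{\left(31 \right)}} = \frac{1}{\left(131 - 143\right) - 7502} = \frac{1}{-12 - 7502} = \frac{1}{-7514} = - \frac{1}{7514}$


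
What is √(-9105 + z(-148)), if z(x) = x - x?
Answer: I*√9105 ≈ 95.42*I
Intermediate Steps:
z(x) = 0
√(-9105 + z(-148)) = √(-9105 + 0) = √(-9105) = I*√9105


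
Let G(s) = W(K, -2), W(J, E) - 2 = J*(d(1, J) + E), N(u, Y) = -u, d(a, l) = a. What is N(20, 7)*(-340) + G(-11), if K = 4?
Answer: 6798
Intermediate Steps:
W(J, E) = 2 + J*(1 + E)
G(s) = -2 (G(s) = 2 + 4 - 2*4 = 2 + 4 - 8 = -2)
N(20, 7)*(-340) + G(-11) = -1*20*(-340) - 2 = -20*(-340) - 2 = 6800 - 2 = 6798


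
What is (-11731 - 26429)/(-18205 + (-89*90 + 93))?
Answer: 19080/13061 ≈ 1.4608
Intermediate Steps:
(-11731 - 26429)/(-18205 + (-89*90 + 93)) = -38160/(-18205 + (-8010 + 93)) = -38160/(-18205 - 7917) = -38160/(-26122) = -38160*(-1/26122) = 19080/13061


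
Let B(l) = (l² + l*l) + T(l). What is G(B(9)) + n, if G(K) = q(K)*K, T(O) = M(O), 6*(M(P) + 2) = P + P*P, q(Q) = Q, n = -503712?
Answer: -473087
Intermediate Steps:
M(P) = -2 + P/6 + P²/6 (M(P) = -2 + (P + P*P)/6 = -2 + (P + P²)/6 = -2 + (P/6 + P²/6) = -2 + P/6 + P²/6)
T(O) = -2 + O/6 + O²/6
B(l) = -2 + l/6 + 13*l²/6 (B(l) = (l² + l*l) + (-2 + l/6 + l²/6) = (l² + l²) + (-2 + l/6 + l²/6) = 2*l² + (-2 + l/6 + l²/6) = -2 + l/6 + 13*l²/6)
G(K) = K² (G(K) = K*K = K²)
G(B(9)) + n = (-2 + (⅙)*9 + (13/6)*9²)² - 503712 = (-2 + 3/2 + (13/6)*81)² - 503712 = (-2 + 3/2 + 351/2)² - 503712 = 175² - 503712 = 30625 - 503712 = -473087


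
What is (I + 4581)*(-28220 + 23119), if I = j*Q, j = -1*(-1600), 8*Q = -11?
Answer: -12145481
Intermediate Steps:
Q = -11/8 (Q = (⅛)*(-11) = -11/8 ≈ -1.3750)
j = 1600
I = -2200 (I = 1600*(-11/8) = -2200)
(I + 4581)*(-28220 + 23119) = (-2200 + 4581)*(-28220 + 23119) = 2381*(-5101) = -12145481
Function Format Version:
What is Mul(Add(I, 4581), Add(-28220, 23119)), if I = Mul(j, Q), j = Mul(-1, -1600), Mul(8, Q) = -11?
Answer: -12145481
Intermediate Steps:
Q = Rational(-11, 8) (Q = Mul(Rational(1, 8), -11) = Rational(-11, 8) ≈ -1.3750)
j = 1600
I = -2200 (I = Mul(1600, Rational(-11, 8)) = -2200)
Mul(Add(I, 4581), Add(-28220, 23119)) = Mul(Add(-2200, 4581), Add(-28220, 23119)) = Mul(2381, -5101) = -12145481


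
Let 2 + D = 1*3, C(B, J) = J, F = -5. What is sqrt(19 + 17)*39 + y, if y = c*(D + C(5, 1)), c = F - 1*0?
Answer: 224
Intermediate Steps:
D = 1 (D = -2 + 1*3 = -2 + 3 = 1)
c = -5 (c = -5 - 1*0 = -5 + 0 = -5)
y = -10 (y = -5*(1 + 1) = -5*2 = -10)
sqrt(19 + 17)*39 + y = sqrt(19 + 17)*39 - 10 = sqrt(36)*39 - 10 = 6*39 - 10 = 234 - 10 = 224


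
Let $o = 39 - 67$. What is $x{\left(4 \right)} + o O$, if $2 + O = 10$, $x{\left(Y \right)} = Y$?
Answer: $-220$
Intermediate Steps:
$O = 8$ ($O = -2 + 10 = 8$)
$o = -28$
$x{\left(4 \right)} + o O = 4 - 224 = -220$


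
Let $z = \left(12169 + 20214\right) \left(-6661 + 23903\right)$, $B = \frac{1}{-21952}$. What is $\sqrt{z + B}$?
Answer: $\frac{\sqrt{85797938821497}}{392} \approx 23629.0$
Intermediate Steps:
$B = - \frac{1}{21952} \approx -4.5554 \cdot 10^{-5}$
$z = 558347686$ ($z = 32383 \cdot 17242 = 558347686$)
$\sqrt{z + B} = \sqrt{558347686 - \frac{1}{21952}} = \sqrt{\frac{12256848403071}{21952}} = \frac{\sqrt{85797938821497}}{392}$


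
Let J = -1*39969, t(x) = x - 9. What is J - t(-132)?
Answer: -39828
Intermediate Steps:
t(x) = -9 + x
J = -39969
J - t(-132) = -39969 - (-9 - 132) = -39969 - 1*(-141) = -39969 + 141 = -39828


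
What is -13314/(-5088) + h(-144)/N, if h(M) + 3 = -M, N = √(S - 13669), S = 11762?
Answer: 2219/848 - 141*I*√1907/1907 ≈ 2.6167 - 3.2288*I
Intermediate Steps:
N = I*√1907 (N = √(11762 - 13669) = √(-1907) = I*√1907 ≈ 43.669*I)
h(M) = -3 - M
-13314/(-5088) + h(-144)/N = -13314/(-5088) + (-3 - 1*(-144))/((I*√1907)) = -13314*(-1/5088) + (-3 + 144)*(-I*√1907/1907) = 2219/848 + 141*(-I*√1907/1907) = 2219/848 - 141*I*√1907/1907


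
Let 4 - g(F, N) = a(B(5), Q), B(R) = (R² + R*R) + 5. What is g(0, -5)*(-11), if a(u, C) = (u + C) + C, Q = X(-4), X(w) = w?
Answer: 473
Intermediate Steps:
B(R) = 5 + 2*R² (B(R) = (R² + R²) + 5 = 2*R² + 5 = 5 + 2*R²)
Q = -4
a(u, C) = u + 2*C (a(u, C) = (C + u) + C = u + 2*C)
g(F, N) = -43 (g(F, N) = 4 - ((5 + 2*5²) + 2*(-4)) = 4 - ((5 + 2*25) - 8) = 4 - ((5 + 50) - 8) = 4 - (55 - 8) = 4 - 1*47 = 4 - 47 = -43)
g(0, -5)*(-11) = -43*(-11) = 473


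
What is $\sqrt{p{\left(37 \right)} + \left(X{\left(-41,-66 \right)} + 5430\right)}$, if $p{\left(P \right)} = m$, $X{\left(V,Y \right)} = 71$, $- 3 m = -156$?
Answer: $3 \sqrt{617} \approx 74.518$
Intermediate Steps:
$m = 52$ ($m = \left(- \frac{1}{3}\right) \left(-156\right) = 52$)
$p{\left(P \right)} = 52$
$\sqrt{p{\left(37 \right)} + \left(X{\left(-41,-66 \right)} + 5430\right)} = \sqrt{52 + \left(71 + 5430\right)} = \sqrt{52 + 5501} = \sqrt{5553} = 3 \sqrt{617}$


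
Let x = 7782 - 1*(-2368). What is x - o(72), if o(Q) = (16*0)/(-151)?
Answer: 10150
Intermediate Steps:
o(Q) = 0 (o(Q) = 0*(-1/151) = 0)
x = 10150 (x = 7782 + 2368 = 10150)
x - o(72) = 10150 - 1*0 = 10150 + 0 = 10150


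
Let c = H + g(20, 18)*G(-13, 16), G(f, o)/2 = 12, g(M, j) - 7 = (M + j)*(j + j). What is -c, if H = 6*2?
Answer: -33012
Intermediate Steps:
g(M, j) = 7 + 2*j*(M + j) (g(M, j) = 7 + (M + j)*(j + j) = 7 + (M + j)*(2*j) = 7 + 2*j*(M + j))
H = 12
G(f, o) = 24 (G(f, o) = 2*12 = 24)
c = 33012 (c = 12 + (7 + 2*18² + 2*20*18)*24 = 12 + (7 + 2*324 + 720)*24 = 12 + (7 + 648 + 720)*24 = 12 + 1375*24 = 12 + 33000 = 33012)
-c = -1*33012 = -33012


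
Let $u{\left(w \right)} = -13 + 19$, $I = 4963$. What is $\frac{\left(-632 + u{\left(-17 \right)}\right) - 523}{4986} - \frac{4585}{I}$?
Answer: $- \frac{1360157}{1178358} \approx -1.1543$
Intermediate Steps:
$u{\left(w \right)} = 6$
$\frac{\left(-632 + u{\left(-17 \right)}\right) - 523}{4986} - \frac{4585}{I} = \frac{\left(-632 + 6\right) - 523}{4986} - \frac{4585}{4963} = \left(-626 - 523\right) \frac{1}{4986} - \frac{655}{709} = \left(-1149\right) \frac{1}{4986} - \frac{655}{709} = - \frac{383}{1662} - \frac{655}{709} = - \frac{1360157}{1178358}$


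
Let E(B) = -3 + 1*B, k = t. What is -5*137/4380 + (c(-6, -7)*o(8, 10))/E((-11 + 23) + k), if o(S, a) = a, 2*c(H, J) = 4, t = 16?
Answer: 2819/4380 ≈ 0.64361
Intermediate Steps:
k = 16
c(H, J) = 2 (c(H, J) = (1/2)*4 = 2)
E(B) = -3 + B
-5*137/4380 + (c(-6, -7)*o(8, 10))/E((-11 + 23) + k) = -5*137/4380 + (2*10)/(-3 + ((-11 + 23) + 16)) = -685*1/4380 + 20/(-3 + (12 + 16)) = -137/876 + 20/(-3 + 28) = -137/876 + 20/25 = -137/876 + 20*(1/25) = -137/876 + 4/5 = 2819/4380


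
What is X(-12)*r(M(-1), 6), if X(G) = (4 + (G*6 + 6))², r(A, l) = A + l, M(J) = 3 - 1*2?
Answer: 26908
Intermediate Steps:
M(J) = 1 (M(J) = 3 - 2 = 1)
X(G) = (10 + 6*G)² (X(G) = (4 + (6*G + 6))² = (4 + (6 + 6*G))² = (10 + 6*G)²)
X(-12)*r(M(-1), 6) = (4*(5 + 3*(-12))²)*(1 + 6) = (4*(5 - 36)²)*7 = (4*(-31)²)*7 = (4*961)*7 = 3844*7 = 26908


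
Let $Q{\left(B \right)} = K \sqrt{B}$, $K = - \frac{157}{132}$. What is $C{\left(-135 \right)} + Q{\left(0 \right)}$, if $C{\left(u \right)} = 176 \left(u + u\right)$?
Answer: $-47520$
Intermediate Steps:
$K = - \frac{157}{132}$ ($K = \left(-157\right) \frac{1}{132} = - \frac{157}{132} \approx -1.1894$)
$Q{\left(B \right)} = - \frac{157 \sqrt{B}}{132}$
$C{\left(u \right)} = 352 u$ ($C{\left(u \right)} = 176 \cdot 2 u = 352 u$)
$C{\left(-135 \right)} + Q{\left(0 \right)} = 352 \left(-135\right) - \frac{157 \sqrt{0}}{132} = -47520 - 0 = -47520 + 0 = -47520$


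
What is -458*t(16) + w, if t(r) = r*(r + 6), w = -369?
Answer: -161585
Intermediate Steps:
t(r) = r*(6 + r)
-458*t(16) + w = -7328*(6 + 16) - 369 = -7328*22 - 369 = -458*352 - 369 = -161216 - 369 = -161585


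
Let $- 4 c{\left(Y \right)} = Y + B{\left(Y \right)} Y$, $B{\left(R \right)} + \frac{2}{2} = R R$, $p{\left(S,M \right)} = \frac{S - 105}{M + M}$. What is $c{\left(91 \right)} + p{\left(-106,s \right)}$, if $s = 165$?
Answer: $- \frac{124339637}{660} \approx -1.8839 \cdot 10^{5}$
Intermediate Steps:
$p{\left(S,M \right)} = \frac{-105 + S}{2 M}$
$B{\left(R \right)} = -1 + R^{2}$ ($B{\left(R \right)} = -1 + R R = -1 + R^{2}$)
$c{\left(Y \right)} = - \frac{Y}{4} - \frac{Y \left(-1 + Y^{2}\right)}{4}$ ($c{\left(Y \right)} = - \frac{Y + \left(-1 + Y^{2}\right) Y}{4} = - \frac{Y + Y \left(-1 + Y^{2}\right)}{4} = - \frac{Y}{4} - \frac{Y \left(-1 + Y^{2}\right)}{4}$)
$c{\left(91 \right)} + p{\left(-106,s \right)} = - \frac{91^{3}}{4} + \frac{-105 - 106}{2 \cdot 165} = \left(- \frac{1}{4}\right) 753571 + \frac{1}{2} \cdot \frac{1}{165} \left(-211\right) = - \frac{753571}{4} - \frac{211}{330} = - \frac{124339637}{660}$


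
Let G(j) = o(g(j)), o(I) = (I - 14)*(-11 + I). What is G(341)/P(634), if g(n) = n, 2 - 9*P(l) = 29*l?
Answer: -161865/3064 ≈ -52.828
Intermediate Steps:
P(l) = 2/9 - 29*l/9
o(I) = (-14 + I)*(-11 + I)
G(j) = 154 + j² - 25*j
G(341)/P(634) = (154 + 341² - 25*341)/(2/9 - 29/9*634) = (154 + 116281 - 8525)/(2/9 - 18386/9) = 107910/(-6128/3) = 107910*(-3/6128) = -161865/3064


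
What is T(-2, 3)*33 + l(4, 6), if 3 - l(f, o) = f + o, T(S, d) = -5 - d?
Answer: -271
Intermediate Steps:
l(f, o) = 3 - f - o (l(f, o) = 3 - (f + o) = 3 + (-f - o) = 3 - f - o)
T(-2, 3)*33 + l(4, 6) = (-5 - 1*3)*33 + (3 - 1*4 - 1*6) = (-5 - 3)*33 + (3 - 4 - 6) = -8*33 - 7 = -264 - 7 = -271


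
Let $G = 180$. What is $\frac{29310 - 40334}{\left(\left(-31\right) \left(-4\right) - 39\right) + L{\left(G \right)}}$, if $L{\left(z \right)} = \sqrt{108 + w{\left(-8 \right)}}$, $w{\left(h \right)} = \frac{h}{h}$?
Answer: $- \frac{234260}{1779} + \frac{2756 \sqrt{109}}{1779} \approx -115.51$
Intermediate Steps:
$w{\left(h \right)} = 1$
$L{\left(z \right)} = \sqrt{109}$ ($L{\left(z \right)} = \sqrt{108 + 1} = \sqrt{109}$)
$\frac{29310 - 40334}{\left(\left(-31\right) \left(-4\right) - 39\right) + L{\left(G \right)}} = \frac{29310 - 40334}{\left(\left(-31\right) \left(-4\right) - 39\right) + \sqrt{109}} = - \frac{11024}{\left(124 - 39\right) + \sqrt{109}} = - \frac{11024}{85 + \sqrt{109}}$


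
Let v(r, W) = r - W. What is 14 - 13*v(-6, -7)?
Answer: 1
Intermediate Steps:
14 - 13*v(-6, -7) = 14 - 13*(-6 - 1*(-7)) = 14 - 13*(-6 + 7) = 14 - 13*1 = 14 - 13 = 1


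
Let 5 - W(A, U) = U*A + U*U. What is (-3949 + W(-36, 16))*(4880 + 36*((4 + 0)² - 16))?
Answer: -17685120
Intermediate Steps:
W(A, U) = 5 - U² - A*U (W(A, U) = 5 - (U*A + U*U) = 5 - (A*U + U²) = 5 - (U² + A*U) = 5 + (-U² - A*U) = 5 - U² - A*U)
(-3949 + W(-36, 16))*(4880 + 36*((4 + 0)² - 16)) = (-3949 + (5 - 1*16² - 1*(-36)*16))*(4880 + 36*((4 + 0)² - 16)) = (-3949 + (5 - 1*256 + 576))*(4880 + 36*(4² - 16)) = (-3949 + (5 - 256 + 576))*(4880 + 36*(16 - 16)) = (-3949 + 325)*(4880 + 36*0) = -3624*(4880 + 0) = -3624*4880 = -17685120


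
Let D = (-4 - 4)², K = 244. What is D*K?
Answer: 15616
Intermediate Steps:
D = 64 (D = (-8)² = 64)
D*K = 64*244 = 15616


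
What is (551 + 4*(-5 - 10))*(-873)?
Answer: -428643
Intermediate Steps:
(551 + 4*(-5 - 10))*(-873) = (551 + 4*(-15))*(-873) = (551 - 60)*(-873) = 491*(-873) = -428643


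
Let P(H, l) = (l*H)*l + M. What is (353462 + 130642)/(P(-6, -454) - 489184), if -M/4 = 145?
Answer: -121026/431615 ≈ -0.28040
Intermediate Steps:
M = -580 (M = -4*145 = -580)
P(H, l) = -580 + H*l² (P(H, l) = (l*H)*l - 580 = (H*l)*l - 580 = H*l² - 580 = -580 + H*l²)
(353462 + 130642)/(P(-6, -454) - 489184) = (353462 + 130642)/((-580 - 6*(-454)²) - 489184) = 484104/((-580 - 6*206116) - 489184) = 484104/((-580 - 1236696) - 489184) = 484104/(-1237276 - 489184) = 484104/(-1726460) = 484104*(-1/1726460) = -121026/431615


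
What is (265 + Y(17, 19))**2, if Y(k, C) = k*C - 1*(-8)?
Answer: 355216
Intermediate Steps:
Y(k, C) = 8 + C*k (Y(k, C) = C*k + 8 = 8 + C*k)
(265 + Y(17, 19))**2 = (265 + (8 + 19*17))**2 = (265 + (8 + 323))**2 = (265 + 331)**2 = 596**2 = 355216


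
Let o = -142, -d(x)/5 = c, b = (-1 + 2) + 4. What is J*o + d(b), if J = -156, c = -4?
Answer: 22172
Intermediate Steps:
b = 5 (b = 1 + 4 = 5)
d(x) = 20 (d(x) = -5*(-4) = 20)
J*o + d(b) = -156*(-142) + 20 = 22152 + 20 = 22172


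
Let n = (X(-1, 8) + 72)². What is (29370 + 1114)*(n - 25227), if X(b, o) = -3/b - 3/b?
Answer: -583555212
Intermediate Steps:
X(b, o) = -6/b
n = 6084 (n = (-6/(-1) + 72)² = (-6*(-1) + 72)² = (6 + 72)² = 78² = 6084)
(29370 + 1114)*(n - 25227) = (29370 + 1114)*(6084 - 25227) = 30484*(-19143) = -583555212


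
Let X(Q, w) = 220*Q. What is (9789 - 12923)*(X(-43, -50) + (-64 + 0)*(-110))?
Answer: 7584280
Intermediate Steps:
(9789 - 12923)*(X(-43, -50) + (-64 + 0)*(-110)) = (9789 - 12923)*(220*(-43) + (-64 + 0)*(-110)) = -3134*(-9460 - 64*(-110)) = -3134*(-9460 + 7040) = -3134*(-2420) = 7584280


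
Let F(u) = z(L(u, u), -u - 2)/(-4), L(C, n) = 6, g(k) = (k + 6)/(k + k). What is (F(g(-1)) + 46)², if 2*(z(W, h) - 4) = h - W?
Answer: 534361/256 ≈ 2087.3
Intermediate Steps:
g(k) = (6 + k)/(2*k) (g(k) = (6 + k)/((2*k)) = (6 + k)*(1/(2*k)) = (6 + k)/(2*k))
z(W, h) = 4 + h/2 - W/2 (z(W, h) = 4 + (h - W)/2 = 4 + (h/2 - W/2) = 4 + h/2 - W/2)
F(u) = u/8 (F(u) = (4 + (-u - 2)/2 - ½*6)/(-4) = (4 + (-2 - u)/2 - 3)*(-¼) = (4 + (-1 - u/2) - 3)*(-¼) = -u/2*(-¼) = u/8)
(F(g(-1)) + 46)² = (((½)*(6 - 1)/(-1))/8 + 46)² = (((½)*(-1)*5)/8 + 46)² = ((⅛)*(-5/2) + 46)² = (-5/16 + 46)² = (731/16)² = 534361/256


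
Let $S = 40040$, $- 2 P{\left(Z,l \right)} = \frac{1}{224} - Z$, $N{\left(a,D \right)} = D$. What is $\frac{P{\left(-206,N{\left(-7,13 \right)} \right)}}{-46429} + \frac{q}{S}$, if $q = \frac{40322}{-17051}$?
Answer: $\frac{547598271321}{253584812761280} \approx 0.0021594$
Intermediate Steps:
$P{\left(Z,l \right)} = - \frac{1}{448} + \frac{Z}{2}$ ($P{\left(Z,l \right)} = - \frac{\frac{1}{224} - Z}{2} = - \frac{1}{448} + \frac{Z}{2}$)
$q = - \frac{40322}{17051}$ ($q = 40322 \left(- \frac{1}{17051}\right) = - \frac{40322}{17051} \approx -2.3648$)
$\frac{P{\left(-206,N{\left(-7,13 \right)} \right)}}{-46429} + \frac{q}{S} = \frac{- \frac{1}{448} + \frac{1}{2} \left(-206\right)}{-46429} - \frac{40322}{17051 \cdot 40040} = \left(- \frac{1}{448} - 103\right) \left(- \frac{1}{46429}\right) - \frac{20161}{341361020} = \left(- \frac{46145}{448}\right) \left(- \frac{1}{46429}\right) - \frac{20161}{341361020} = \frac{46145}{20800192} - \frac{20161}{341361020} = \frac{547598271321}{253584812761280}$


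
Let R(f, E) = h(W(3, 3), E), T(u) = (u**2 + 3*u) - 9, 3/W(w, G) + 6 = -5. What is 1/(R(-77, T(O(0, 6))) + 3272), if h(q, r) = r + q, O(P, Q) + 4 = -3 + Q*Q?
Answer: 11/46098 ≈ 0.00023862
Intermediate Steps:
W(w, G) = -3/11 (W(w, G) = 3/(-6 - 5) = 3/(-11) = 3*(-1/11) = -3/11)
O(P, Q) = -7 + Q**2 (O(P, Q) = -4 + (-3 + Q*Q) = -4 + (-3 + Q**2) = -7 + Q**2)
h(q, r) = q + r
T(u) = -9 + u**2 + 3*u
R(f, E) = -3/11 + E
1/(R(-77, T(O(0, 6))) + 3272) = 1/((-3/11 + (-9 + (-7 + 6**2)**2 + 3*(-7 + 6**2))) + 3272) = 1/((-3/11 + (-9 + (-7 + 36)**2 + 3*(-7 + 36))) + 3272) = 1/((-3/11 + (-9 + 29**2 + 3*29)) + 3272) = 1/((-3/11 + (-9 + 841 + 87)) + 3272) = 1/((-3/11 + 919) + 3272) = 1/(10106/11 + 3272) = 1/(46098/11) = 11/46098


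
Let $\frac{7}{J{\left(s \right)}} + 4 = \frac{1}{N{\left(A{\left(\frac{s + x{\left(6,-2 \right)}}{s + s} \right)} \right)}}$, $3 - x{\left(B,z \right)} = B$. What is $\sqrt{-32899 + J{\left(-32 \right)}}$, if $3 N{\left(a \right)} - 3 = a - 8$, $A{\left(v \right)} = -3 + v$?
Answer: $\frac{i \sqrt{3290059}}{10} \approx 181.39 i$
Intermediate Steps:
$x{\left(B,z \right)} = 3 - B$
$N{\left(a \right)} = - \frac{5}{3} + \frac{a}{3}$ ($N{\left(a \right)} = 1 + \frac{a - 8}{3} = 1 + \frac{-8 + a}{3} = 1 + \left(- \frac{8}{3} + \frac{a}{3}\right) = - \frac{5}{3} + \frac{a}{3}$)
$J{\left(s \right)} = \frac{7}{-4 + \frac{1}{- \frac{8}{3} + \frac{-3 + s}{6 s}}}$ ($J{\left(s \right)} = \frac{7}{-4 + \frac{1}{- \frac{5}{3} + \frac{-3 + \frac{s + \left(3 - 6\right)}{s + s}}{3}}} = \frac{7}{-4 + \frac{1}{- \frac{5}{3} + \frac{-3 + \frac{s + \left(3 - 6\right)}{2 s}}{3}}} = \frac{7}{-4 + \frac{1}{- \frac{5}{3} + \frac{-3 + \left(s - 3\right) \frac{1}{2 s}}{3}}} = \frac{7}{-4 + \frac{1}{- \frac{5}{3} + \frac{-3 + \left(-3 + s\right) \frac{1}{2 s}}{3}}} = \frac{7}{-4 + \frac{1}{- \frac{5}{3} + \frac{-3 + \frac{-3 + s}{2 s}}{3}}} = \frac{7}{-4 + \frac{1}{- \frac{5}{3} - \left(1 - \frac{-3 + s}{6 s}\right)}} = \frac{7}{-4 + \frac{1}{- \frac{8}{3} + \frac{-3 + s}{6 s}}}$)
$\sqrt{-32899 + J{\left(-32 \right)}} = \sqrt{-32899 + \frac{7 \left(-1 - -160\right)}{2 \left(2 + 11 \left(-32\right)\right)}} = \sqrt{-32899 + \frac{7 \left(-1 + 160\right)}{2 \left(2 - 352\right)}} = \sqrt{-32899 + \frac{7}{2} \frac{1}{-350} \cdot 159} = \sqrt{-32899 + \frac{7}{2} \left(- \frac{1}{350}\right) 159} = \sqrt{-32899 - \frac{159}{100}} = \sqrt{- \frac{3290059}{100}} = \frac{i \sqrt{3290059}}{10}$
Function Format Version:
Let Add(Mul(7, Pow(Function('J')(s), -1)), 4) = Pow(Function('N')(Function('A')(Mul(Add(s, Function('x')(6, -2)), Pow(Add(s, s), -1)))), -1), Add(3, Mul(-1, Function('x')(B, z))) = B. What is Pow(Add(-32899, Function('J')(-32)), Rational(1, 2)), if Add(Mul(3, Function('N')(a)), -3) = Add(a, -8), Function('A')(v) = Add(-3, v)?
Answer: Mul(Rational(1, 10), I, Pow(3290059, Rational(1, 2))) ≈ Mul(181.39, I)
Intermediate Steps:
Function('x')(B, z) = Add(3, Mul(-1, B))
Function('N')(a) = Add(Rational(-5, 3), Mul(Rational(1, 3), a)) (Function('N')(a) = Add(1, Mul(Rational(1, 3), Add(a, -8))) = Add(1, Mul(Rational(1, 3), Add(-8, a))) = Add(1, Add(Rational(-8, 3), Mul(Rational(1, 3), a))) = Add(Rational(-5, 3), Mul(Rational(1, 3), a)))
Function('J')(s) = Mul(7, Pow(Add(-4, Pow(Add(Rational(-8, 3), Mul(Rational(1, 6), Pow(s, -1), Add(-3, s))), -1)), -1)) (Function('J')(s) = Mul(7, Pow(Add(-4, Pow(Add(Rational(-5, 3), Mul(Rational(1, 3), Add(-3, Mul(Add(s, Add(3, Mul(-1, 6))), Pow(Add(s, s), -1))))), -1)), -1)) = Mul(7, Pow(Add(-4, Pow(Add(Rational(-5, 3), Mul(Rational(1, 3), Add(-3, Mul(Add(s, Add(3, -6)), Pow(Mul(2, s), -1))))), -1)), -1)) = Mul(7, Pow(Add(-4, Pow(Add(Rational(-5, 3), Mul(Rational(1, 3), Add(-3, Mul(Add(s, -3), Mul(Rational(1, 2), Pow(s, -1)))))), -1)), -1)) = Mul(7, Pow(Add(-4, Pow(Add(Rational(-5, 3), Mul(Rational(1, 3), Add(-3, Mul(Add(-3, s), Mul(Rational(1, 2), Pow(s, -1)))))), -1)), -1)) = Mul(7, Pow(Add(-4, Pow(Add(Rational(-5, 3), Mul(Rational(1, 3), Add(-3, Mul(Rational(1, 2), Pow(s, -1), Add(-3, s))))), -1)), -1)) = Mul(7, Pow(Add(-4, Pow(Add(Rational(-5, 3), Add(-1, Mul(Rational(1, 6), Pow(s, -1), Add(-3, s)))), -1)), -1)) = Mul(7, Pow(Add(-4, Pow(Add(Rational(-8, 3), Mul(Rational(1, 6), Pow(s, -1), Add(-3, s))), -1)), -1)))
Pow(Add(-32899, Function('J')(-32)), Rational(1, 2)) = Pow(Add(-32899, Mul(Rational(7, 2), Pow(Add(2, Mul(11, -32)), -1), Add(-1, Mul(-5, -32)))), Rational(1, 2)) = Pow(Add(-32899, Mul(Rational(7, 2), Pow(Add(2, -352), -1), Add(-1, 160))), Rational(1, 2)) = Pow(Add(-32899, Mul(Rational(7, 2), Pow(-350, -1), 159)), Rational(1, 2)) = Pow(Add(-32899, Mul(Rational(7, 2), Rational(-1, 350), 159)), Rational(1, 2)) = Pow(Add(-32899, Rational(-159, 100)), Rational(1, 2)) = Pow(Rational(-3290059, 100), Rational(1, 2)) = Mul(Rational(1, 10), I, Pow(3290059, Rational(1, 2)))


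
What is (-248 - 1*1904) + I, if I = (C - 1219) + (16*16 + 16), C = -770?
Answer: -3869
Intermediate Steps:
I = -1717 (I = (-770 - 1219) + (16*16 + 16) = -1989 + (256 + 16) = -1989 + 272 = -1717)
(-248 - 1*1904) + I = (-248 - 1*1904) - 1717 = (-248 - 1904) - 1717 = -2152 - 1717 = -3869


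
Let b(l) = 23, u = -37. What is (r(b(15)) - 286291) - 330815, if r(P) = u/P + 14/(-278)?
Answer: -1972893186/3197 ≈ -6.1711e+5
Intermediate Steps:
r(P) = -7/139 - 37/P (r(P) = -37/P + 14/(-278) = -37/P + 14*(-1/278) = -37/P - 7/139 = -7/139 - 37/P)
(r(b(15)) - 286291) - 330815 = ((-7/139 - 37/23) - 286291) - 330815 = (-5304/3197 - 286291) - 330815 = -915277631/3197 - 330815 = -1972893186/3197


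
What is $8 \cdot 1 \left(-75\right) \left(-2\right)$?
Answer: $1200$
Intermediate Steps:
$8 \cdot 1 \left(-75\right) \left(-2\right) = 8 \left(-75\right) \left(-2\right) = \left(-600\right) \left(-2\right) = 1200$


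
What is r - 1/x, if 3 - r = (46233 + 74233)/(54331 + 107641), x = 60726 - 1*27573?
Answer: 6057800939/2684928858 ≈ 2.2562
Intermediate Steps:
x = 33153 (x = 60726 - 27573 = 33153)
r = 182725/80986 (r = 3 - (46233 + 74233)/(54331 + 107641) = 3 - 120466/161972 = 3 - 1*60233/80986 = 3 - 60233/80986 = 182725/80986 ≈ 2.2563)
r - 1/x = 182725/80986 - 1/33153 = 6057800939/2684928858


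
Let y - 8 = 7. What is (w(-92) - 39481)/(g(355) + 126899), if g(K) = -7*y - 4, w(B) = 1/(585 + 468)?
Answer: -20786746/66754935 ≈ -0.31139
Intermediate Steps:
y = 15 (y = 8 + 7 = 15)
w(B) = 1/1053
g(K) = -109 (g(K) = -7*15 - 4 = -105 - 4 = -109)
(w(-92) - 39481)/(g(355) + 126899) = (1/1053 - 39481)/(-109 + 126899) = -41573492/1053/126790 = -41573492/1053*1/126790 = -20786746/66754935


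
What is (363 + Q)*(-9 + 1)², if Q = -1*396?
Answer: -2112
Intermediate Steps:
Q = -396
(363 + Q)*(-9 + 1)² = (363 - 396)*(-9 + 1)² = -33*(-8)² = -33*64 = -2112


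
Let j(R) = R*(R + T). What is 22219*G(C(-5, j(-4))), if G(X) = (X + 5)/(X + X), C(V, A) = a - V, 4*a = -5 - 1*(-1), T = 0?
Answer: 199971/8 ≈ 24996.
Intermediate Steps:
a = -1 (a = (-5 - 1*(-1))/4 = (-5 + 1)/4 = (1/4)*(-4) = -1)
j(R) = R**2 (j(R) = R*(R + 0) = R*R = R**2)
C(V, A) = -1 - V
G(X) = (5 + X)/(2*X) (G(X) = (5 + X)/((2*X)) = (5 + X)*(1/(2*X)) = (5 + X)/(2*X))
22219*G(C(-5, j(-4))) = 22219*((5 + (-1 - 1*(-5)))/(2*(-1 - 1*(-5)))) = 22219*((5 + (-1 + 5))/(2*(-1 + 5))) = 22219*((1/2)*(5 + 4)/4) = 22219*((1/2)*(1/4)*9) = 22219*(9/8) = 199971/8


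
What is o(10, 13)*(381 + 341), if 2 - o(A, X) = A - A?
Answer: 1444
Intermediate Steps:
o(A, X) = 2 (o(A, X) = 2 - (A - A) = 2 - 1*0 = 2 + 0 = 2)
o(10, 13)*(381 + 341) = 2*(381 + 341) = 2*722 = 1444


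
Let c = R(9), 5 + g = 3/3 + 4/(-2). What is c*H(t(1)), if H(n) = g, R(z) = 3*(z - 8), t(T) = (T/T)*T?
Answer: -18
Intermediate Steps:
t(T) = T (t(T) = 1*T = T)
g = -6 (g = -5 + (3/3 + 4/(-2)) = -5 + (3*(⅓) + 4*(-½)) = -5 + (1 - 2) = -5 - 1 = -6)
R(z) = -24 + 3*z (R(z) = 3*(-8 + z) = -24 + 3*z)
c = 3 (c = -24 + 3*9 = -24 + 27 = 3)
H(n) = -6
c*H(t(1)) = 3*(-6) = -18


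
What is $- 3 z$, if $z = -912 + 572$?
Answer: $1020$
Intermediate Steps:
$z = -340$
$- 3 z = \left(-3\right) \left(-340\right) = 1020$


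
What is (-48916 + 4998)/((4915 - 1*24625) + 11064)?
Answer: 21959/4323 ≈ 5.0796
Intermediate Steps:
(-48916 + 4998)/((4915 - 1*24625) + 11064) = -43918/((4915 - 24625) + 11064) = -43918/(-19710 + 11064) = -43918/(-8646) = -43918*(-1/8646) = 21959/4323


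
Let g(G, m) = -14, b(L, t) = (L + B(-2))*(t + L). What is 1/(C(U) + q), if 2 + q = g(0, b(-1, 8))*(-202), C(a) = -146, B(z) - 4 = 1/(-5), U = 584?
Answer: 1/2680 ≈ 0.00037313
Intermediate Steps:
B(z) = 19/5 (B(z) = 4 + 1/(-5) = 4 - ⅕ = 19/5)
b(L, t) = (19/5 + L)*(L + t) (b(L, t) = (L + 19/5)*(t + L) = (19/5 + L)*(L + t))
q = 2826 (q = -2 - 14*(-202) = -2 + 2828 = 2826)
1/(C(U) + q) = 1/(-146 + 2826) = 1/2680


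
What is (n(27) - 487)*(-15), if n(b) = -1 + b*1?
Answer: 6915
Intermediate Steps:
n(b) = -1 + b
(n(27) - 487)*(-15) = ((-1 + 27) - 487)*(-15) = (26 - 487)*(-15) = -461*(-15) = 6915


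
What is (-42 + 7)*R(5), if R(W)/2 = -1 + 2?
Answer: -70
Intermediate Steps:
R(W) = 2 (R(W) = 2*(-1 + 2) = 2*1 = 2)
(-42 + 7)*R(5) = (-42 + 7)*2 = -35*2 = -70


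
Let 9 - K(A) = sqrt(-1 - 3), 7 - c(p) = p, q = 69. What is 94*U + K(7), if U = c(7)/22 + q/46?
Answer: 150 - 2*I ≈ 150.0 - 2.0*I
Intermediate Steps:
c(p) = 7 - p
K(A) = 9 - 2*I (K(A) = 9 - sqrt(-1 - 3) = 9 - sqrt(-4) = 9 - 2*I)
U = 3/2 (U = (7 - 1*7)/22 + 69/46 = (7 - 7)*(1/22) + 69*(1/46) = 0*(1/22) + 3/2 = 0 + 3/2 = 3/2 ≈ 1.5000)
94*U + K(7) = 94*(3/2) + (9 - 2*I) = 141 + (9 - 2*I) = 150 - 2*I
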